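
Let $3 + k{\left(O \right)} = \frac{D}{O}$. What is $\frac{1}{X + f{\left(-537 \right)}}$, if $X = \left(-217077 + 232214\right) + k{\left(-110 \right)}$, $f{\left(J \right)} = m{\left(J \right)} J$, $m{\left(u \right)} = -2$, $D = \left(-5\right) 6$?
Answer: $\frac{11}{178291} \approx 6.1697 \cdot 10^{-5}$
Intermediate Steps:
$D = -30$
$k{\left(O \right)} = -3 - \frac{30}{O}$
$f{\left(J \right)} = - 2 J$
$X = \frac{166477}{11}$ ($X = \left(-217077 + 232214\right) - \left(3 + \frac{30}{-110}\right) = 15137 - \frac{30}{11} = \frac{166477}{11} \approx 15134.0$)
$\frac{1}{X + f{\left(-537 \right)}} = \frac{1}{\frac{166477}{11} - -1074} = \frac{1}{\frac{166477}{11} + 1074} = \frac{1}{\frac{178291}{11}} = \frac{11}{178291}$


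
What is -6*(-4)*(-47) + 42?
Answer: -1086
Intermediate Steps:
-6*(-4)*(-47) + 42 = 24*(-47) + 42 = -1128 + 42 = -1086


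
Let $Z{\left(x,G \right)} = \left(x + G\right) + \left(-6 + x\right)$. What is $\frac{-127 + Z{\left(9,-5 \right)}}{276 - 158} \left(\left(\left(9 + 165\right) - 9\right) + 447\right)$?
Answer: $- \frac{36720}{59} \approx -622.37$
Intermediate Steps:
$Z{\left(x,G \right)} = -6 + G + 2 x$ ($Z{\left(x,G \right)} = \left(G + x\right) + \left(-6 + x\right) = -6 + G + 2 x$)
$\frac{-127 + Z{\left(9,-5 \right)}}{276 - 158} \left(\left(\left(9 + 165\right) - 9\right) + 447\right) = \frac{-127 - -7}{276 - 158} \left(\left(\left(9 + 165\right) - 9\right) + 447\right) = \frac{-127 - -7}{118} \left(\left(174 - 9\right) + 447\right) = \left(-127 + 7\right) \frac{1}{118} \left(165 + 447\right) = \left(-120\right) \frac{1}{118} \cdot 612 = \left(- \frac{60}{59}\right) 612 = - \frac{36720}{59}$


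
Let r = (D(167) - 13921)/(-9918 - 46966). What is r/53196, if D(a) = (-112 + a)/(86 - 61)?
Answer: 11599/2521667720 ≈ 4.5997e-6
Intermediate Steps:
D(a) = -112/25 + a/25 (D(a) = (-112 + a)/25 = (-112 + a)*(1/25) = -112/25 + a/25)
r = 34797/142210 (r = ((-112/25 + (1/25)*167) - 13921)/(-9918 - 46966) = ((-112/25 + 167/25) - 13921)/(-56884) = (11/5 - 13921)*(-1/56884) = -69594/5*(-1/56884) = 34797/142210 ≈ 0.24469)
r/53196 = (34797/142210)/53196 = (34797/142210)*(1/53196) = 11599/2521667720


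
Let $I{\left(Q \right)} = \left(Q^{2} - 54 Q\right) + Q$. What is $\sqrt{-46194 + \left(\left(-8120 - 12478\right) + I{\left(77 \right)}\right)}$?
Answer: $12 i \sqrt{451} \approx 254.84 i$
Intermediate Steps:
$I{\left(Q \right)} = Q^{2} - 53 Q$
$\sqrt{-46194 + \left(\left(-8120 - 12478\right) + I{\left(77 \right)}\right)} = \sqrt{-46194 + \left(\left(-8120 - 12478\right) + 77 \left(-53 + 77\right)\right)} = \sqrt{-46194 + \left(-20598 + 77 \cdot 24\right)} = \sqrt{-46194 + \left(-20598 + 1848\right)} = \sqrt{-46194 - 18750} = \sqrt{-64944} = 12 i \sqrt{451}$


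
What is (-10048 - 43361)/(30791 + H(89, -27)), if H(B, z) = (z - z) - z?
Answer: -2811/1622 ≈ -1.7330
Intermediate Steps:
H(B, z) = -z (H(B, z) = 0 - z = -z)
(-10048 - 43361)/(30791 + H(89, -27)) = (-10048 - 43361)/(30791 - 1*(-27)) = -53409/(30791 + 27) = -53409/30818 = -53409*1/30818 = -2811/1622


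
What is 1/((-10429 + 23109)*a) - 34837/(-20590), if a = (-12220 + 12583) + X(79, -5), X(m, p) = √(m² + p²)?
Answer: 1108776885073/655329476872 - √6266/1591378040 ≈ 1.6919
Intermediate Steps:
a = 363 + √6266 (a = (-12220 + 12583) + √(79² + (-5)²) = 363 + √(6241 + 25) = 363 + √6266 ≈ 442.16)
1/((-10429 + 23109)*a) - 34837/(-20590) = 1/((-10429 + 23109)*(363 + √6266)) - 34837/(-20590) = 1/(12680*(363 + √6266)) - 34837*(-1/20590) = 1/(12680*(363 + √6266)) + 34837/20590 = 34837/20590 + 1/(12680*(363 + √6266))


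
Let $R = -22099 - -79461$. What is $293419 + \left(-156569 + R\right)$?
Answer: $194212$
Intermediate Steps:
$R = 57362$ ($R = -22099 + 79461 = 57362$)
$293419 + \left(-156569 + R\right) = 293419 + \left(-156569 + 57362\right) = 293419 - 99207 = 194212$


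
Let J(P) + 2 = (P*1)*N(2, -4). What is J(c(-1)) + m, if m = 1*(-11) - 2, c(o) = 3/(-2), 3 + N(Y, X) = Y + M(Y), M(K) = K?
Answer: -33/2 ≈ -16.500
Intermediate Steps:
N(Y, X) = -3 + 2*Y (N(Y, X) = -3 + (Y + Y) = -3 + 2*Y)
c(o) = -3/2 (c(o) = 3*(-½) = -3/2)
J(P) = -2 + P (J(P) = -2 + (P*1)*(-3 + 2*2) = -2 + P*(-3 + 4) = -2 + P*1 = -2 + P)
m = -13 (m = -11 - 2 = -13)
J(c(-1)) + m = (-2 - 3/2) - 13 = -7/2 - 13 = -33/2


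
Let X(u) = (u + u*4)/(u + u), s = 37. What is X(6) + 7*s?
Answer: 523/2 ≈ 261.50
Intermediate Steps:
X(u) = 5/2 (X(u) = (u + 4*u)/((2*u)) = (5*u)*(1/(2*u)) = 5/2)
X(6) + 7*s = 5/2 + 7*37 = 5/2 + 259 = 523/2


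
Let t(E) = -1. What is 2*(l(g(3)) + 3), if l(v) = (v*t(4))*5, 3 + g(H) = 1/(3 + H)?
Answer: 103/3 ≈ 34.333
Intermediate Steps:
g(H) = -3 + 1/(3 + H)
l(v) = -5*v (l(v) = (v*(-1))*5 = -v*5 = -5*v)
2*(l(g(3)) + 3) = 2*(-5*(-8 - 3*3)/(3 + 3) + 3) = 2*(-5*(-8 - 9)/6 + 3) = 2*(-5*(-17)/6 + 3) = 2*(-5*(-17/6) + 3) = 2*(85/6 + 3) = 2*(103/6) = 103/3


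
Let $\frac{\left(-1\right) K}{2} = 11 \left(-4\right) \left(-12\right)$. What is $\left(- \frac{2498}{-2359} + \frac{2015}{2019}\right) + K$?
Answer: $- \frac{5019742129}{4762821} \approx -1053.9$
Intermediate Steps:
$K = -1056$ ($K = - 2 \cdot 11 \left(-4\right) \left(-12\right) = - 2 \left(\left(-44\right) \left(-12\right)\right) = \left(-2\right) 528 = -1056$)
$\left(- \frac{2498}{-2359} + \frac{2015}{2019}\right) + K = \left(- \frac{2498}{-2359} + \frac{2015}{2019}\right) - 1056 = \left(\left(-2498\right) \left(- \frac{1}{2359}\right) + 2015 \cdot \frac{1}{2019}\right) - 1056 = \left(\frac{2498}{2359} + \frac{2015}{2019}\right) - 1056 = \frac{9796847}{4762821} - 1056 = - \frac{5019742129}{4762821}$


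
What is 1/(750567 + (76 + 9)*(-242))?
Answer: 1/729997 ≈ 1.3699e-6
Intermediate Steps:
1/(750567 + (76 + 9)*(-242)) = 1/(750567 + 85*(-242)) = 1/(750567 - 20570) = 1/729997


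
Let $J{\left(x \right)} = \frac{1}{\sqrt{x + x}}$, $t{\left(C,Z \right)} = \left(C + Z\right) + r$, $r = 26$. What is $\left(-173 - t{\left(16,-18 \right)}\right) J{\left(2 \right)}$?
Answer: $- \frac{197}{2} \approx -98.5$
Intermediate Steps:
$t{\left(C,Z \right)} = 26 + C + Z$ ($t{\left(C,Z \right)} = \left(C + Z\right) + 26 = 26 + C + Z$)
$J{\left(x \right)} = \frac{\sqrt{2}}{2 \sqrt{x}}$ ($J{\left(x \right)} = \frac{1}{\sqrt{2 x}} = \frac{1}{\sqrt{2} \sqrt{x}} = \frac{\sqrt{2}}{2 \sqrt{x}}$)
$\left(-173 - t{\left(16,-18 \right)}\right) J{\left(2 \right)} = \left(-173 - \left(26 + 16 - 18\right)\right) \frac{\sqrt{2}}{2 \sqrt{2}} = \left(-173 - 24\right) \frac{\sqrt{2} \frac{\sqrt{2}}{2}}{2} = \left(-173 - 24\right) \frac{1}{2} = \left(-197\right) \frac{1}{2} = - \frac{197}{2}$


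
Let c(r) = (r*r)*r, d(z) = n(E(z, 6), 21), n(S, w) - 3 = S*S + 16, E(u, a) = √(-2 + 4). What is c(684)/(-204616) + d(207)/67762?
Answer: -2710593845139/1733148674 ≈ -1564.0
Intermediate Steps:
E(u, a) = √2
n(S, w) = 19 + S² (n(S, w) = 3 + (S*S + 16) = 3 + (S² + 16) = 3 + (16 + S²) = 19 + S²)
d(z) = 21 (d(z) = 19 + (√2)² = 19 + 2 = 21)
c(r) = r³ (c(r) = r²*r = r³)
c(684)/(-204616) + d(207)/67762 = 684³/(-204616) + 21/67762 = 320013504*(-1/204616) + 21*(1/67762) = -40001688/25577 + 21/67762 = -2710593845139/1733148674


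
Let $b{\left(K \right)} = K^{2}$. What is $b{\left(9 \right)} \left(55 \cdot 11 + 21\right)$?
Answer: $50706$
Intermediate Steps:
$b{\left(9 \right)} \left(55 \cdot 11 + 21\right) = 9^{2} \left(55 \cdot 11 + 21\right) = 81 \left(605 + 21\right) = 81 \cdot 626 = 50706$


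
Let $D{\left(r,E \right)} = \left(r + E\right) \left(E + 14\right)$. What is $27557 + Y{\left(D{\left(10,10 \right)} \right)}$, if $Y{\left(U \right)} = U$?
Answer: $28037$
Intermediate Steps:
$D{\left(r,E \right)} = \left(14 + E\right) \left(E + r\right)$ ($D{\left(r,E \right)} = \left(E + r\right) \left(14 + E\right) = \left(14 + E\right) \left(E + r\right)$)
$27557 + Y{\left(D{\left(10,10 \right)} \right)} = 27557 + \left(10^{2} + 14 \cdot 10 + 14 \cdot 10 + 10 \cdot 10\right) = 27557 + \left(100 + 140 + 140 + 100\right) = 27557 + 480 = 28037$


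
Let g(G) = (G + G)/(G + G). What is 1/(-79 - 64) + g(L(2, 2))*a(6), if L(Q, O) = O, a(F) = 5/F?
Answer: 709/858 ≈ 0.82634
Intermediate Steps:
g(G) = 1 (g(G) = (2*G)/((2*G)) = (2*G)*(1/(2*G)) = 1)
1/(-79 - 64) + g(L(2, 2))*a(6) = 1/(-79 - 64) + 1*(5/6) = 1/(-143) + 1*(5*(1/6)) = -1/143 + 1*(5/6) = -1/143 + 5/6 = 709/858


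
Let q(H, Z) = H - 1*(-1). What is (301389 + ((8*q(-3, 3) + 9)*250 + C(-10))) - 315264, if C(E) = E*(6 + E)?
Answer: -15585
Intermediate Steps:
q(H, Z) = 1 + H (q(H, Z) = H + 1 = 1 + H)
(301389 + ((8*q(-3, 3) + 9)*250 + C(-10))) - 315264 = (301389 + ((8*(1 - 3) + 9)*250 - 10*(6 - 10))) - 315264 = (301389 + ((8*(-2) + 9)*250 - 10*(-4))) - 315264 = (301389 + ((-16 + 9)*250 + 40)) - 315264 = (301389 + (-7*250 + 40)) - 315264 = (301389 + (-1750 + 40)) - 315264 = (301389 - 1710) - 315264 = 299679 - 315264 = -15585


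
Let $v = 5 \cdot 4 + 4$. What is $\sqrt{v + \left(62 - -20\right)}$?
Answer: $\sqrt{106} \approx 10.296$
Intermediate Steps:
$v = 24$ ($v = 20 + 4 = 24$)
$\sqrt{v + \left(62 - -20\right)} = \sqrt{24 + \left(62 - -20\right)} = \sqrt{24 + \left(62 + 20\right)} = \sqrt{24 + 82} = \sqrt{106}$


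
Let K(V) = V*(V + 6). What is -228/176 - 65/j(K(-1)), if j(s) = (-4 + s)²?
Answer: -7477/3564 ≈ -2.0979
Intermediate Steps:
K(V) = V*(6 + V)
-228/176 - 65/j(K(-1)) = -228/176 - 65/(-4 - (6 - 1))² = -228*1/176 - 65/(-4 - 1*5)² = -57/44 - 65/(-4 - 5)² = -57/44 - 65/((-9)²) = -57/44 - 65/81 = -7477/3564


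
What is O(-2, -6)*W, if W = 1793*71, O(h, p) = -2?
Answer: -254606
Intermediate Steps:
W = 127303
O(-2, -6)*W = -2*127303 = -254606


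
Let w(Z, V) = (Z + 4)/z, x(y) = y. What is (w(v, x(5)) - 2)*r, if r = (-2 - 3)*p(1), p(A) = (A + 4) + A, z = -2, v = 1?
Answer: 135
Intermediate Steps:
p(A) = 4 + 2*A (p(A) = (4 + A) + A = 4 + 2*A)
w(Z, V) = -2 - Z/2 (w(Z, V) = (Z + 4)/(-2) = (4 + Z)*(-1/2) = -2 - Z/2)
r = -30 (r = (-2 - 3)*(4 + 2*1) = -5*(4 + 2) = -5*6 = -30)
(w(v, x(5)) - 2)*r = ((-2 - 1/2*1) - 2)*(-30) = ((-2 - 1/2) - 2)*(-30) = (-5/2 - 2)*(-30) = -9/2*(-30) = 135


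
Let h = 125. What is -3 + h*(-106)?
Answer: -13253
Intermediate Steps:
-3 + h*(-106) = -3 + 125*(-106) = -3 - 13250 = -13253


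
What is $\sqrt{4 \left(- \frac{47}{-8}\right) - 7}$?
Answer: $\frac{\sqrt{66}}{2} \approx 4.062$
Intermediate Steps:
$\sqrt{4 \left(- \frac{47}{-8}\right) - 7} = \sqrt{4 \left(\left(-47\right) \left(- \frac{1}{8}\right)\right) - 7} = \sqrt{4 \cdot \frac{47}{8} - 7} = \sqrt{\frac{47}{2} - 7} = \sqrt{\frac{33}{2}} = \frac{\sqrt{66}}{2}$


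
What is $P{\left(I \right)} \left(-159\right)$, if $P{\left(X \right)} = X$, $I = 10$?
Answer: $-1590$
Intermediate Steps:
$P{\left(I \right)} \left(-159\right) = 10 \left(-159\right) = -1590$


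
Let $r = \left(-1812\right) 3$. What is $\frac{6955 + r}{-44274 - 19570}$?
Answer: $- \frac{1519}{63844} \approx -0.023792$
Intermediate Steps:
$r = -5436$
$\frac{6955 + r}{-44274 - 19570} = \frac{6955 - 5436}{-44274 - 19570} = \frac{1519}{-63844} = 1519 \left(- \frac{1}{63844}\right) = - \frac{1519}{63844}$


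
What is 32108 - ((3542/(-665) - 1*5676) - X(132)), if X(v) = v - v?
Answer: 3589986/95 ≈ 37789.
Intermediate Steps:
X(v) = 0
32108 - ((3542/(-665) - 1*5676) - X(132)) = 32108 - ((3542/(-665) - 1*5676) - 1*0) = 32108 - ((3542*(-1/665) - 5676) + 0) = 32108 - ((-506/95 - 5676) + 0) = 32108 - (-539726/95 + 0) = 32108 - 1*(-539726/95) = 32108 + 539726/95 = 3589986/95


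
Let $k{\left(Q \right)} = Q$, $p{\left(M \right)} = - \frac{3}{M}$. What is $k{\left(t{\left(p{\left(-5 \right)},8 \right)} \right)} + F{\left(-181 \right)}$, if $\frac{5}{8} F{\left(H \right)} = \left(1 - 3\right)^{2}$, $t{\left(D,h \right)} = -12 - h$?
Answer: $- \frac{68}{5} \approx -13.6$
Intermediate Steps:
$F{\left(H \right)} = \frac{32}{5}$ ($F{\left(H \right)} = \frac{8 \left(1 - 3\right)^{2}}{5} = \frac{8 \left(-2\right)^{2}}{5} = \frac{8}{5} \cdot 4 = \frac{32}{5}$)
$k{\left(t{\left(p{\left(-5 \right)},8 \right)} \right)} + F{\left(-181 \right)} = \left(-12 - 8\right) + \frac{32}{5} = -20 + \frac{32}{5} = - \frac{68}{5}$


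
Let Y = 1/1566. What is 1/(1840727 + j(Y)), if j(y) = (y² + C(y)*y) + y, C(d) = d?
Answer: 613089/1128529476095 ≈ 5.4326e-7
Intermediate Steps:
Y = 1/1566 ≈ 0.00063857
j(y) = y + 2*y² (j(y) = (y² + y*y) + y = (y² + y²) + y = 2*y² + y = y + 2*y²)
1/(1840727 + j(Y)) = 1/(1840727 + (1 + 2*(1/1566))/1566) = 1/(1840727 + (1 + 1/783)/1566) = 1/(1840727 + (1/1566)*(784/783)) = 1/(1840727 + 392/613089) = 1/(1128529476095/613089) = 613089/1128529476095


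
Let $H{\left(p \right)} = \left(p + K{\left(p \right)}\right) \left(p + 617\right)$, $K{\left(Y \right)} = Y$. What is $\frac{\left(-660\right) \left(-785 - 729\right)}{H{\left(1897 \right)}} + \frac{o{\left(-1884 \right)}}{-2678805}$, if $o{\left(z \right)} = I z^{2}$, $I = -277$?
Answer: $\frac{86856906093374}{236581044735} \approx 367.13$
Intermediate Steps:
$o{\left(z \right)} = - 277 z^{2}$
$H{\left(p \right)} = 2 p \left(617 + p\right)$ ($H{\left(p \right)} = \left(p + p\right) \left(p + 617\right) = 2 p \left(617 + p\right)$)
$\frac{\left(-660\right) \left(-785 - 729\right)}{H{\left(1897 \right)}} + \frac{o{\left(-1884 \right)}}{-2678805} = \frac{\left(-660\right) \left(-785 - 729\right)}{2 \cdot 1897 \left(617 + 1897\right)} + \frac{\left(-277\right) \left(-1884\right)^{2}}{-2678805} = \frac{\left(-660\right) \left(-1514\right)}{2 \cdot 1897 \cdot 2514} + \left(-277\right) 3549456 \left(- \frac{1}{2678805}\right) = \frac{999240}{9538116} - - \frac{109244368}{297645} = 999240 \cdot \frac{1}{9538116} + \frac{109244368}{297645} = \frac{83270}{794843} + \frac{109244368}{297645} = \frac{86856906093374}{236581044735}$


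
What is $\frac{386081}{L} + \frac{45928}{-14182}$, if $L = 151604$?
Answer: $- \frac{743733885}{1075023964} \approx -0.69183$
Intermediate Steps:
$\frac{386081}{L} + \frac{45928}{-14182} = \frac{386081}{151604} + \frac{45928}{-14182} = 386081 \cdot \frac{1}{151604} + 45928 \left(- \frac{1}{14182}\right) = \frac{386081}{151604} - \frac{22964}{7091} = - \frac{743733885}{1075023964}$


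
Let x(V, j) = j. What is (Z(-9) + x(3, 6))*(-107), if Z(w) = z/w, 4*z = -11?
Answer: -24289/36 ≈ -674.69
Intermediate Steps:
z = -11/4 (z = (1/4)*(-11) = -11/4 ≈ -2.7500)
Z(w) = -11/(4*w)
(Z(-9) + x(3, 6))*(-107) = (-11/4/(-9) + 6)*(-107) = (-11/4*(-1/9) + 6)*(-107) = (11/36 + 6)*(-107) = (227/36)*(-107) = -24289/36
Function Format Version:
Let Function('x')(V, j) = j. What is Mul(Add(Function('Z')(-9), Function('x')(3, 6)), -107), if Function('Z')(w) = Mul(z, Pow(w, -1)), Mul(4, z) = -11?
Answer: Rational(-24289, 36) ≈ -674.69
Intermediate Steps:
z = Rational(-11, 4) (z = Mul(Rational(1, 4), -11) = Rational(-11, 4) ≈ -2.7500)
Function('Z')(w) = Mul(Rational(-11, 4), Pow(w, -1))
Mul(Add(Function('Z')(-9), Function('x')(3, 6)), -107) = Mul(Add(Mul(Rational(-11, 4), Pow(-9, -1)), 6), -107) = Mul(Add(Mul(Rational(-11, 4), Rational(-1, 9)), 6), -107) = Mul(Add(Rational(11, 36), 6), -107) = Mul(Rational(227, 36), -107) = Rational(-24289, 36)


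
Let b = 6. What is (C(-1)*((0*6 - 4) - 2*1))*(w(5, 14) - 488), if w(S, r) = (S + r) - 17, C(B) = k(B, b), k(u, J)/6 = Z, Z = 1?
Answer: 17496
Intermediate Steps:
k(u, J) = 6 (k(u, J) = 6*1 = 6)
C(B) = 6
w(S, r) = -17 + S + r
(C(-1)*((0*6 - 4) - 2*1))*(w(5, 14) - 488) = (6*((0*6 - 4) - 2*1))*((-17 + 5 + 14) - 488) = (6*((0 - 4) - 2))*(2 - 488) = (6*(-4 - 2))*(-486) = (6*(-6))*(-486) = -36*(-486) = 17496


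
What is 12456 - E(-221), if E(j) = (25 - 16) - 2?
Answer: 12449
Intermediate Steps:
E(j) = 7 (E(j) = 9 - 2 = 7)
12456 - E(-221) = 12456 - 1*7 = 12456 - 7 = 12449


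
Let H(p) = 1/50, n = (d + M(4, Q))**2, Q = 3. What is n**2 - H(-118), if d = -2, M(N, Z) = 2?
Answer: -1/50 ≈ -0.020000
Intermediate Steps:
n = 0 (n = (-2 + 2)**2 = 0**2 = 0)
H(p) = 1/50
n**2 - H(-118) = 0**2 - 1*1/50 = 0 - 1/50 = -1/50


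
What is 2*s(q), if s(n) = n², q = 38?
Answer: 2888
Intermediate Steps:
2*s(q) = 2*38² = 2*1444 = 2888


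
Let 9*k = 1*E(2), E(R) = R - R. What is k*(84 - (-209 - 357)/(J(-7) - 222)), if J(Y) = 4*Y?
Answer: 0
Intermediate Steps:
E(R) = 0
k = 0 (k = (1*0)/9 = (⅑)*0 = 0)
k*(84 - (-209 - 357)/(J(-7) - 222)) = 0*(84 - (-209 - 357)/(4*(-7) - 222)) = 0*(84 - (-566)/(-28 - 222)) = 0*(84 - (-566)/(-250)) = 0*(84 - (-566)*(-1)/250) = 0*(84 - 1*283/125) = 0*(84 - 283/125) = 0*(10217/125) = 0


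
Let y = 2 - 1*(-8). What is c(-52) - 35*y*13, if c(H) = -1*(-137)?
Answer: -4413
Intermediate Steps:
c(H) = 137
y = 10 (y = 2 + 8 = 10)
c(-52) - 35*y*13 = 137 - 35*10*13 = 137 - 350*13 = 137 - 4550 = -4413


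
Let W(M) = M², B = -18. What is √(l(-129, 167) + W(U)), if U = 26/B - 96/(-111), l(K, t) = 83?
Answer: 2*√2310259/333 ≈ 9.1288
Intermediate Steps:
U = -193/333 (U = 26/(-18) - 96/(-111) = 26*(-1/18) - 96*(-1/111) = -13/9 + 32/37 = -193/333 ≈ -0.57958)
√(l(-129, 167) + W(U)) = √(83 + (-193/333)²) = √(83 + 37249/110889) = √(9241036/110889) = 2*√2310259/333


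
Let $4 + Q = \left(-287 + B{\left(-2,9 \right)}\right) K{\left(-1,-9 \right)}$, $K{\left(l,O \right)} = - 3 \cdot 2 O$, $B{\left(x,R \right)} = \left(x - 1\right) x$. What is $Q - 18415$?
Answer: $-33593$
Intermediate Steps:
$B{\left(x,R \right)} = x \left(-1 + x\right)$ ($B{\left(x,R \right)} = \left(-1 + x\right) x = x \left(-1 + x\right)$)
$K{\left(l,O \right)} = - 6 O$
$Q = -15178$ ($Q = -4 + \left(-287 - 2 \left(-1 - 2\right)\right) \left(\left(-6\right) \left(-9\right)\right) = -4 + \left(-287 - -6\right) 54 = -4 + \left(-287 + 6\right) 54 = -4 - 15174 = -15178$)
$Q - 18415 = -15178 - 18415 = -33593$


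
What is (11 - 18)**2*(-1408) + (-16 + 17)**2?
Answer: -68991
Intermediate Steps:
(11 - 18)**2*(-1408) + (-16 + 17)**2 = (-7)**2*(-1408) + 1**2 = 49*(-1408) + 1 = -68992 + 1 = -68991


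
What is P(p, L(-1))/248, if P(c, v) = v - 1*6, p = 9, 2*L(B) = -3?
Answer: -15/496 ≈ -0.030242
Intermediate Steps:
L(B) = -3/2 (L(B) = (1/2)*(-3) = -3/2)
P(c, v) = -6 + v (P(c, v) = v - 6 = -6 + v)
P(p, L(-1))/248 = (-6 - 3/2)/248 = (1/248)*(-15/2) = -15/496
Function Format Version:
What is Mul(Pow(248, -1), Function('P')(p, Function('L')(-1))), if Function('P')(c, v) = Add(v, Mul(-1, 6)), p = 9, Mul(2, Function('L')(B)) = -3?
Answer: Rational(-15, 496) ≈ -0.030242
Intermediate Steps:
Function('L')(B) = Rational(-3, 2) (Function('L')(B) = Mul(Rational(1, 2), -3) = Rational(-3, 2))
Function('P')(c, v) = Add(-6, v) (Function('P')(c, v) = Add(v, -6) = Add(-6, v))
Mul(Pow(248, -1), Function('P')(p, Function('L')(-1))) = Mul(Pow(248, -1), Add(-6, Rational(-3, 2))) = Mul(Rational(1, 248), Rational(-15, 2)) = Rational(-15, 496)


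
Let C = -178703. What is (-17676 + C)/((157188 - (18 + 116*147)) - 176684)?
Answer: 196379/36566 ≈ 5.3705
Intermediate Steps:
(-17676 + C)/((157188 - (18 + 116*147)) - 176684) = (-17676 - 178703)/((157188 - (18 + 116*147)) - 176684) = -196379/((157188 - (18 + 17052)) - 176684) = -196379/((157188 - 1*17070) - 176684) = -196379/((157188 - 17070) - 176684) = -196379/(140118 - 176684) = -196379/(-36566) = -196379*(-1/36566) = 196379/36566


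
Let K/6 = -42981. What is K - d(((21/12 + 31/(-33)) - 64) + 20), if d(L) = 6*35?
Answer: -258096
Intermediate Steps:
K = -257886 (K = 6*(-42981) = -257886)
d(L) = 210
K - d(((21/12 + 31/(-33)) - 64) + 20) = -257886 - 1*210 = -257886 - 210 = -258096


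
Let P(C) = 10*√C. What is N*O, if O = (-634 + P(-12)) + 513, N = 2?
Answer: -242 + 40*I*√3 ≈ -242.0 + 69.282*I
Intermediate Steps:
O = -121 + 20*I*√3 (O = (-634 + 10*√(-12)) + 513 = (-634 + 10*(2*I*√3)) + 513 = (-634 + 20*I*√3) + 513 = -121 + 20*I*√3 ≈ -121.0 + 34.641*I)
N*O = 2*(-121 + 20*I*√3) = -242 + 40*I*√3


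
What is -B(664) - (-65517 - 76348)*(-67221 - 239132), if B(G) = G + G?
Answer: -43460769673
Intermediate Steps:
B(G) = 2*G
-B(664) - (-65517 - 76348)*(-67221 - 239132) = -2*664 - (-65517 - 76348)*(-67221 - 239132) = -1*1328 - (-141865)*(-306353) = -1328 - 1*43460768345 = -1328 - 43460768345 = -43460769673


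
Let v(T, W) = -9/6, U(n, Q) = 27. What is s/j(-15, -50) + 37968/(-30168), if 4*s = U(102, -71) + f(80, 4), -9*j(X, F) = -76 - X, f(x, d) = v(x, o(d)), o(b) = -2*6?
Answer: -195053/613416 ≈ -0.31798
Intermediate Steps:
o(b) = -12
v(T, W) = -3/2 (v(T, W) = -9*⅙ = -3/2)
f(x, d) = -3/2
j(X, F) = 76/9 + X/9 (j(X, F) = -(-76 - X)/9 = 76/9 + X/9)
s = 51/8 (s = (27 - 3/2)/4 = (¼)*(51/2) = 51/8 ≈ 6.3750)
s/j(-15, -50) + 37968/(-30168) = 51/(8*(76/9 + (⅑)*(-15))) + 37968/(-30168) = 51/(8*(76/9 - 5/3)) + 37968*(-1/30168) = 51/(8*(61/9)) - 1582/1257 = (51/8)*(9/61) - 1582/1257 = 459/488 - 1582/1257 = -195053/613416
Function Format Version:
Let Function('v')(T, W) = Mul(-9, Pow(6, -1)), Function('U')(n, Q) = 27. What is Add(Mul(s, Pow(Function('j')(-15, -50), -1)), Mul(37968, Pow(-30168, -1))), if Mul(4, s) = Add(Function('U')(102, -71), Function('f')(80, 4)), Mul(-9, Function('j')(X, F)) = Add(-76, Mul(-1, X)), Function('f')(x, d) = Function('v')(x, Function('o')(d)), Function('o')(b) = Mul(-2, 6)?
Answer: Rational(-195053, 613416) ≈ -0.31798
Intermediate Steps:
Function('o')(b) = -12
Function('v')(T, W) = Rational(-3, 2) (Function('v')(T, W) = Mul(-9, Rational(1, 6)) = Rational(-3, 2))
Function('f')(x, d) = Rational(-3, 2)
Function('j')(X, F) = Add(Rational(76, 9), Mul(Rational(1, 9), X)) (Function('j')(X, F) = Mul(Rational(-1, 9), Add(-76, Mul(-1, X))) = Add(Rational(76, 9), Mul(Rational(1, 9), X)))
s = Rational(51, 8) (s = Mul(Rational(1, 4), Add(27, Rational(-3, 2))) = Mul(Rational(1, 4), Rational(51, 2)) = Rational(51, 8) ≈ 6.3750)
Add(Mul(s, Pow(Function('j')(-15, -50), -1)), Mul(37968, Pow(-30168, -1))) = Add(Mul(Rational(51, 8), Pow(Add(Rational(76, 9), Mul(Rational(1, 9), -15)), -1)), Mul(37968, Pow(-30168, -1))) = Add(Mul(Rational(51, 8), Pow(Add(Rational(76, 9), Rational(-5, 3)), -1)), Mul(37968, Rational(-1, 30168))) = Add(Mul(Rational(51, 8), Pow(Rational(61, 9), -1)), Rational(-1582, 1257)) = Add(Mul(Rational(51, 8), Rational(9, 61)), Rational(-1582, 1257)) = Add(Rational(459, 488), Rational(-1582, 1257)) = Rational(-195053, 613416)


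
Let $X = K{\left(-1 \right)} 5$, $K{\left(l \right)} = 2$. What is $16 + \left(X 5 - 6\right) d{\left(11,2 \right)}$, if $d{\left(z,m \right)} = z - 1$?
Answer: $456$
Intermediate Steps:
$d{\left(z,m \right)} = -1 + z$ ($d{\left(z,m \right)} = z - 1 = -1 + z$)
$X = 10$ ($X = 2 \cdot 5 = 10$)
$16 + \left(X 5 - 6\right) d{\left(11,2 \right)} = 16 + \left(10 \cdot 5 - 6\right) \left(-1 + 11\right) = 16 + \left(50 - 6\right) 10 = 16 + 44 \cdot 10 = 16 + 440 = 456$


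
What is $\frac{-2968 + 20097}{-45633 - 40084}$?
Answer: $- \frac{17129}{85717} \approx -0.19983$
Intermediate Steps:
$\frac{-2968 + 20097}{-45633 - 40084} = \frac{17129}{-85717} = 17129 \left(- \frac{1}{85717}\right) = - \frac{17129}{85717}$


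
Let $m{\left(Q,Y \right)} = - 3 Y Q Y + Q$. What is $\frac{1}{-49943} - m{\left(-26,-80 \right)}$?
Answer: $- \frac{24930247083}{49943} \approx -4.9917 \cdot 10^{5}$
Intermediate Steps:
$m{\left(Q,Y \right)} = Q - 3 Q Y^{2}$ ($m{\left(Q,Y \right)} = - 3 Q Y Y + Q = - 3 Q Y^{2} + Q = Q - 3 Q Y^{2}$)
$\frac{1}{-49943} - m{\left(-26,-80 \right)} = \frac{1}{-49943} - - 26 \left(1 - 3 \left(-80\right)^{2}\right) = - \frac{1}{49943} - - 26 \left(1 - 19200\right) = - \frac{1}{49943} - \left(-26\right) \left(-19199\right) = - \frac{1}{49943} - 499174 = - \frac{24930247083}{49943}$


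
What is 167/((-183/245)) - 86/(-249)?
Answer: -1130233/5063 ≈ -223.23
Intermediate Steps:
167/((-183/245)) - 86/(-249) = 167/((-183*1/245)) - 86*(-1/249) = 167/(-183/245) + 86/249 = 167*(-245/183) + 86/249 = -40915/183 + 86/249 = -1130233/5063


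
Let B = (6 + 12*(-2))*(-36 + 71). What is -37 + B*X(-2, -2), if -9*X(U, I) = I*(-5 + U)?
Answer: 943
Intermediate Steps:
X(U, I) = -I*(-5 + U)/9
B = -630 (B = (6 - 24)*35 = -18*35 = -630)
-37 + B*X(-2, -2) = -37 - 70*(-2)*(5 - 1*(-2)) = -37 - 70*(-2)*(5 + 2) = -37 - 70*(-2)*7 = -37 - 630*(-14/9) = -37 + 980 = 943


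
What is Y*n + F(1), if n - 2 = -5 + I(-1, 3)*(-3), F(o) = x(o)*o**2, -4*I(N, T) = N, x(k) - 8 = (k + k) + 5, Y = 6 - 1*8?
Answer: 45/2 ≈ 22.500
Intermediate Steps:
Y = -2 (Y = 6 - 8 = -2)
x(k) = 13 + 2*k (x(k) = 8 + ((k + k) + 5) = 8 + (2*k + 5) = 8 + (5 + 2*k) = 13 + 2*k)
I(N, T) = -N/4
F(o) = o**2*(13 + 2*o) (F(o) = (13 + 2*o)*o**2 = o**2*(13 + 2*o))
n = -15/4 (n = 2 + (-5 - 1/4*(-1)*(-3)) = 2 + (-5 + (1/4)*(-3)) = 2 + (-5 - 3/4) = 2 - 23/4 = -15/4 ≈ -3.7500)
Y*n + F(1) = -2*(-15/4) + 1**2*(13 + 2*1) = 15/2 + 1*(13 + 2) = 15/2 + 1*15 = 15/2 + 15 = 45/2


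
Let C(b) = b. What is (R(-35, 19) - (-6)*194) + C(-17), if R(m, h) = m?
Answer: 1112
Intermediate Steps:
(R(-35, 19) - (-6)*194) + C(-17) = (-35 - (-6)*194) - 17 = (-35 - 1*(-1164)) - 17 = (-35 + 1164) - 17 = 1129 - 17 = 1112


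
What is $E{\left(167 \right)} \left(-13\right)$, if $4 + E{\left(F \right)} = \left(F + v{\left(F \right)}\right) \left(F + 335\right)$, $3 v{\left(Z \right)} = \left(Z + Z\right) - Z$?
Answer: $- \frac{4359212}{3} \approx -1.4531 \cdot 10^{6}$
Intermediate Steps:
$v{\left(Z \right)} = \frac{Z}{3}$ ($v{\left(Z \right)} = \frac{\left(Z + Z\right) - Z}{3} = \frac{2 Z - Z}{3} = \frac{Z}{3}$)
$E{\left(F \right)} = -4 + \frac{4 F \left(335 + F\right)}{3}$ ($E{\left(F \right)} = -4 + \left(F + \frac{F}{3}\right) \left(F + 335\right) = -4 + \frac{4 F}{3} \left(335 + F\right) = -4 + \frac{4 F \left(335 + F\right)}{3}$)
$E{\left(167 \right)} \left(-13\right) = \left(-4 + \frac{4 \cdot 167^{2}}{3} + \frac{1340}{3} \cdot 167\right) \left(-13\right) = \left(-4 + \frac{4}{3} \cdot 27889 + \frac{223780}{3}\right) \left(-13\right) = \left(-4 + \frac{111556}{3} + \frac{223780}{3}\right) \left(-13\right) = \frac{335324}{3} \left(-13\right) = - \frac{4359212}{3}$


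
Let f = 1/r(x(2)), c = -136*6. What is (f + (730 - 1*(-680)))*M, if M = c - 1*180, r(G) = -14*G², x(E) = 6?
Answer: -58983037/42 ≈ -1.4044e+6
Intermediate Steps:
c = -816
f = -1/504 (f = 1/(-14*6²) = 1/(-14*36) = 1/(-504) = -1/504 ≈ -0.0019841)
M = -996 (M = -816 - 1*180 = -816 - 180 = -996)
(f + (730 - 1*(-680)))*M = (-1/504 + (730 - 1*(-680)))*(-996) = (-1/504 + (730 + 680))*(-996) = (-1/504 + 1410)*(-996) = (710639/504)*(-996) = -58983037/42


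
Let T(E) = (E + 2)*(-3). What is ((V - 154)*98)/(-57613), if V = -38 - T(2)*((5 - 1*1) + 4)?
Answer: 9408/57613 ≈ 0.16330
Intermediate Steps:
T(E) = -6 - 3*E (T(E) = (2 + E)*(-3) = -6 - 3*E)
V = 58 (V = -38 - (-6 - 3*2)*((5 - 1*1) + 4) = -38 - (-6 - 6)*((5 - 1) + 4) = -38 - (-12)*(4 + 4) = -38 - (-12)*8 = -38 - 1*(-96) = -38 + 96 = 58)
((V - 154)*98)/(-57613) = ((58 - 154)*98)/(-57613) = -96*98*(-1/57613) = -9408*(-1/57613) = 9408/57613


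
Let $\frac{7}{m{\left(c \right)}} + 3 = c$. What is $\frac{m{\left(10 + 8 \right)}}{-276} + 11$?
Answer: $\frac{45533}{4140} \approx 10.998$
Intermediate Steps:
$m{\left(c \right)} = \frac{7}{-3 + c}$
$\frac{m{\left(10 + 8 \right)}}{-276} + 11 = \frac{7 \frac{1}{-3 + \left(10 + 8\right)}}{-276} + 11 = \frac{7}{-3 + 18} \left(- \frac{1}{276}\right) + 11 = \frac{7}{15} \left(- \frac{1}{276}\right) + 11 = - \frac{7}{4140} + 11 = \frac{45533}{4140}$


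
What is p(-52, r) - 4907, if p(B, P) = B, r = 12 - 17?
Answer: -4959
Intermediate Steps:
r = -5
p(-52, r) - 4907 = -52 - 4907 = -4959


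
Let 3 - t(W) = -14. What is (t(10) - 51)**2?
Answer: 1156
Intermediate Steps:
t(W) = 17 (t(W) = 3 - 1*(-14) = 3 + 14 = 17)
(t(10) - 51)**2 = (17 - 51)**2 = (-34)**2 = 1156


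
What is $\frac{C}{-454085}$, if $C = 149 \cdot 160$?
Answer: $- \frac{4768}{90817} \approx -0.052501$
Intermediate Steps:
$C = 23840$
$\frac{C}{-454085} = \frac{23840}{-454085} = 23840 \left(- \frac{1}{454085}\right) = - \frac{4768}{90817}$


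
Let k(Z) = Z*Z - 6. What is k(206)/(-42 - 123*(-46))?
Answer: 21215/2808 ≈ 7.5552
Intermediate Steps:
k(Z) = -6 + Z**2 (k(Z) = Z**2 - 6 = -6 + Z**2)
k(206)/(-42 - 123*(-46)) = (-6 + 206**2)/(-42 - 123*(-46)) = (-6 + 42436)/(-42 + 5658) = 42430/5616 = 42430*(1/5616) = 21215/2808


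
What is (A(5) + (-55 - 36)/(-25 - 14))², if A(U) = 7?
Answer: 784/9 ≈ 87.111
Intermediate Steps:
(A(5) + (-55 - 36)/(-25 - 14))² = (7 + (-55 - 36)/(-25 - 14))² = (7 - 91/(-39))² = (7 - 91*(-1/39))² = (7 + 7/3)² = (28/3)² = 784/9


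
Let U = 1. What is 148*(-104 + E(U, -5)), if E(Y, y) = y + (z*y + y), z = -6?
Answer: -12432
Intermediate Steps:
E(Y, y) = -4*y (E(Y, y) = y + (-6*y + y) = y - 5*y = -4*y)
148*(-104 + E(U, -5)) = 148*(-104 - 4*(-5)) = 148*(-104 + 20) = 148*(-84) = -12432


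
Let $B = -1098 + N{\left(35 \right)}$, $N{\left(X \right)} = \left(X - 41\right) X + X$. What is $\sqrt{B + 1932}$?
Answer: $\sqrt{659} \approx 25.671$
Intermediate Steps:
$N{\left(X \right)} = X + X \left(-41 + X\right)$ ($N{\left(X \right)} = \left(-41 + X\right) X + X = X \left(-41 + X\right) + X = X + X \left(-41 + X\right)$)
$B = -1273$ ($B = -1098 + 35 \left(-40 + 35\right) = -1098 + 35 \left(-5\right) = -1098 - 175 = -1273$)
$\sqrt{B + 1932} = \sqrt{-1273 + 1932} = \sqrt{659}$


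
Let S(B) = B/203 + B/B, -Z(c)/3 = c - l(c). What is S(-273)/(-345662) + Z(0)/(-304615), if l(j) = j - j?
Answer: 5/5012099 ≈ 9.9759e-7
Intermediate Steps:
l(j) = 0
Z(c) = -3*c (Z(c) = -3*(c - 1*0) = -3*(c + 0) = -3*c)
S(B) = 1 + B/203 (S(B) = B*(1/203) + 1 = B/203 + 1 = 1 + B/203)
S(-273)/(-345662) + Z(0)/(-304615) = (1 + (1/203)*(-273))/(-345662) - 3*0/(-304615) = (1 - 39/29)*(-1/345662) + 0*(-1/304615) = -10/29*(-1/345662) + 0 = 5/5012099 + 0 = 5/5012099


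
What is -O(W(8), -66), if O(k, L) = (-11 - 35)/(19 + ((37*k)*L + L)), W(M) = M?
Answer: -46/19583 ≈ -0.0023490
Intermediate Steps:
O(k, L) = -46/(19 + L + 37*L*k) (O(k, L) = -46/(19 + (37*L*k + L)) = -46/(19 + (L + 37*L*k)) = -46/(19 + L + 37*L*k))
-O(W(8), -66) = -(-46)/(19 - 66 + 37*(-66)*8) = -(-46)/(19 - 66 - 19536) = -(-46)/(-19583) = -(-46)*(-1)/19583 = -1*46/19583 = -46/19583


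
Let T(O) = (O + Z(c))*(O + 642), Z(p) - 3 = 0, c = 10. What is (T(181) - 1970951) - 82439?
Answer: -1901958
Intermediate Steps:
Z(p) = 3 (Z(p) = 3 + 0 = 3)
T(O) = (3 + O)*(642 + O) (T(O) = (O + 3)*(O + 642) = (3 + O)*(642 + O))
(T(181) - 1970951) - 82439 = ((1926 + 181² + 645*181) - 1970951) - 82439 = ((1926 + 32761 + 116745) - 1970951) - 82439 = (151432 - 1970951) - 82439 = -1819519 - 82439 = -1901958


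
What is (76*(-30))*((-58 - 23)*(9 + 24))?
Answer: 6094440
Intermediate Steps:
(76*(-30))*((-58 - 23)*(9 + 24)) = -(-184680)*33 = -2280*(-2673) = 6094440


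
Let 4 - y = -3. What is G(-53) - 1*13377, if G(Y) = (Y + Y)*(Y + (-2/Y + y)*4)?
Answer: -10743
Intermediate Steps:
y = 7 (y = 4 - 1*(-3) = 4 + 3 = 7)
G(Y) = 2*Y*(28 + Y - 8/Y) (G(Y) = (Y + Y)*(Y + (-2/Y + 7)*4) = (2*Y)*(Y + (7 - 2/Y)*4) = (2*Y)*(Y + (28 - 8/Y)) = (2*Y)*(28 + Y - 8/Y) = 2*Y*(28 + Y - 8/Y))
G(-53) - 1*13377 = (-16 + 2*(-53)² + 56*(-53)) - 1*13377 = (-16 + 2*2809 - 2968) - 13377 = (-16 + 5618 - 2968) - 13377 = 2634 - 13377 = -10743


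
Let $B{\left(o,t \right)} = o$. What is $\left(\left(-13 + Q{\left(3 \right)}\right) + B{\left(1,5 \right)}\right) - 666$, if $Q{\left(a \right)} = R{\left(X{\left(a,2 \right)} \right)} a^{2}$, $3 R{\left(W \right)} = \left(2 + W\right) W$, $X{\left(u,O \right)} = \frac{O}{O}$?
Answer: $-669$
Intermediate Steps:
$X{\left(u,O \right)} = 1$
$R{\left(W \right)} = \frac{W \left(2 + W\right)}{3}$ ($R{\left(W \right)} = \frac{\left(2 + W\right) W}{3} = \frac{W \left(2 + W\right)}{3}$)
$Q{\left(a \right)} = a^{2}$ ($Q{\left(a \right)} = \frac{1}{3} \cdot 1 \left(2 + 1\right) a^{2} = \frac{1}{3} \cdot 1 \cdot 3 a^{2} = 1 a^{2} = a^{2}$)
$\left(\left(-13 + Q{\left(3 \right)}\right) + B{\left(1,5 \right)}\right) - 666 = \left(\left(-13 + 3^{2}\right) + 1\right) - 666 = \left(\left(-13 + 9\right) + 1\right) - 666 = \left(-4 + 1\right) - 666 = -3 - 666 = -669$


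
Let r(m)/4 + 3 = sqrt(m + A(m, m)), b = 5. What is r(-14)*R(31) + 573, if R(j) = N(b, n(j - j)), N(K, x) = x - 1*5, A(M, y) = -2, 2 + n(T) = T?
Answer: 657 - 112*I ≈ 657.0 - 112.0*I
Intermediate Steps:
n(T) = -2 + T
r(m) = -12 + 4*sqrt(-2 + m) (r(m) = -12 + 4*sqrt(m - 2) = -12 + 4*sqrt(-2 + m))
N(K, x) = -5 + x (N(K, x) = x - 5 = -5 + x)
R(j) = -7 (R(j) = -5 + (-2 + (j - j)) = -5 + (-2 + 0) = -5 - 2 = -7)
r(-14)*R(31) + 573 = (-12 + 4*sqrt(-2 - 14))*(-7) + 573 = (-12 + 4*sqrt(-16))*(-7) + 573 = (-12 + 4*(4*I))*(-7) + 573 = (-12 + 16*I)*(-7) + 573 = (84 - 112*I) + 573 = 657 - 112*I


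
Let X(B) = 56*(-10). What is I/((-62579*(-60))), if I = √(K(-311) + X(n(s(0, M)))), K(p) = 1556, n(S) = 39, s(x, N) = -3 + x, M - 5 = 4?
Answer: √249/1877370 ≈ 8.4052e-6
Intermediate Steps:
M = 9 (M = 5 + 4 = 9)
X(B) = -560
I = 2*√249 (I = √(1556 - 560) = √996 = 2*√249 ≈ 31.559)
I/((-62579*(-60))) = (2*√249)/((-62579*(-60))) = (2*√249)/3754740 = (2*√249)*(1/3754740) = √249/1877370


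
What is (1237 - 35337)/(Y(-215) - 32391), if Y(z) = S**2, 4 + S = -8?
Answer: 34100/32247 ≈ 1.0575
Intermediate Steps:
S = -12 (S = -4 - 8 = -12)
Y(z) = 144 (Y(z) = (-12)**2 = 144)
(1237 - 35337)/(Y(-215) - 32391) = (1237 - 35337)/(144 - 32391) = -34100/(-32247) = -34100*(-1/32247) = 34100/32247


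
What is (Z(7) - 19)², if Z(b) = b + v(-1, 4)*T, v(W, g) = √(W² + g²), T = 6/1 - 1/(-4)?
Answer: 12929/16 - 150*√17 ≈ 189.60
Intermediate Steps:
T = 25/4 (T = 6*1 - 1*(-¼) = 6 + ¼ = 25/4 ≈ 6.2500)
Z(b) = b + 25*√17/4 (Z(b) = b + √((-1)² + 4²)*(25/4) = b + √(1 + 16)*(25/4) = b + √17*(25/4) = b + 25*√17/4)
(Z(7) - 19)² = ((7 + 25*√17/4) - 19)² = (-12 + 25*√17/4)²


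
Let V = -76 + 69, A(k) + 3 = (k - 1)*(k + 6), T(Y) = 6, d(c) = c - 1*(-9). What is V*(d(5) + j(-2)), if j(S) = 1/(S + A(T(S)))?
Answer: -5397/55 ≈ -98.127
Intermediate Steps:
d(c) = 9 + c (d(c) = c + 9 = 9 + c)
A(k) = -3 + (-1 + k)*(6 + k) (A(k) = -3 + (k - 1)*(k + 6) = -3 + (-1 + k)*(6 + k))
j(S) = 1/(57 + S) (j(S) = 1/(S + (-9 + 6² + 5*6)) = 1/(S + (-9 + 36 + 30)) = 1/(S + 57) = 1/(57 + S))
V = -7
V*(d(5) + j(-2)) = -7*((9 + 5) + 1/(57 - 2)) = -7*(14 + 1/55) = -7*771/55 = -5397/55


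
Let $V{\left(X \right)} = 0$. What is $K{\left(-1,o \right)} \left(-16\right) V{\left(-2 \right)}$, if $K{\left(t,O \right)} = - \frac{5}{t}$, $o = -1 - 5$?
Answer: $0$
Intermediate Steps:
$o = -6$ ($o = -1 - 5 = -6$)
$K{\left(-1,o \right)} \left(-16\right) V{\left(-2 \right)} = - \frac{5}{-1} \left(-16\right) 0 = \left(-5\right) \left(-1\right) \left(-16\right) 0 = 5 \left(-16\right) 0 = \left(-80\right) 0 = 0$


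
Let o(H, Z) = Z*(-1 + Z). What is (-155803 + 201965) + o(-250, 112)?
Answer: 58594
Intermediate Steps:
(-155803 + 201965) + o(-250, 112) = (-155803 + 201965) + 112*(-1 + 112) = 46162 + 112*111 = 46162 + 12432 = 58594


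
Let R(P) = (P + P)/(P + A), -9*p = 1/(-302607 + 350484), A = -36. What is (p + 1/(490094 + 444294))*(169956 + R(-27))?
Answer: -99834499085/469724789898 ≈ -0.21254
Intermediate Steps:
p = -1/430893 (p = -1/(9*(-302607 + 350484)) = -⅑/47877 = -⅑*1/47877 = -1/430893 ≈ -2.3208e-6)
R(P) = 2*P/(-36 + P) (R(P) = (P + P)/(P - 36) = (2*P)/(-36 + P) = 2*P/(-36 + P))
(p + 1/(490094 + 444294))*(169956 + R(-27)) = (-1/430893 + 1/(490094 + 444294))*(169956 + 2*(-27)/(-36 - 27)) = (-1/430893 + 1/934388)*(169956 + 2*(-27)/(-63)) = (-1/430893 + 1/934388)*(169956 + 2*(-27)*(-1/63)) = -503495*(169956 + 6/7)/402621248484 = -503495/402621248484*1189698/7 = -99834499085/469724789898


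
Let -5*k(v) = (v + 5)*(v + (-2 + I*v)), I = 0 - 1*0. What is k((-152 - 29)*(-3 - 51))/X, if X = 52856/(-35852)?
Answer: 428253878822/33035 ≈ 1.2964e+7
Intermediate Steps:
I = 0 (I = 0 + 0 = 0)
X = -13214/8963 (X = 52856*(-1/35852) = -13214/8963 ≈ -1.4743)
k(v) = -(-2 + v)*(5 + v)/5 (k(v) = -(v + 5)*(v + (-2 + 0*v))/5 = -(5 + v)*(v + (-2 + 0))/5 = -(5 + v)*(v - 2)/5 = -(5 + v)*(-2 + v)/5 = -(-2 + v)*(5 + v)/5)
k((-152 - 29)*(-3 - 51))/X = (2 - 3*(-152 - 29)*(-3 - 51)/5 - (-152 - 29)**2*(-3 - 51)**2/5)/(-13214/8963) = (2 - (-543)*(-54)/5 - (-181*(-54))**2/5)*(-8963/13214) = (2 - 3/5*9774 - 1/5*9774**2)*(-8963/13214) = (2 - 29322/5 - 1/5*95531076)*(-8963/13214) = (2 - 29322/5 - 95531076/5)*(-8963/13214) = -95560388/5*(-8963/13214) = 428253878822/33035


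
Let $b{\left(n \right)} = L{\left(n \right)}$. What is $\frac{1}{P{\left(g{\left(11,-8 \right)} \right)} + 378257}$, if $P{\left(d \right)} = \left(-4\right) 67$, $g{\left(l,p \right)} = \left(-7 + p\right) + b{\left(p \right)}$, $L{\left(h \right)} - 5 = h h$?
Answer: $\frac{1}{377989} \approx 2.6456 \cdot 10^{-6}$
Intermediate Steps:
$L{\left(h \right)} = 5 + h^{2}$ ($L{\left(h \right)} = 5 + h h = 5 + h^{2}$)
$b{\left(n \right)} = 5 + n^{2}$
$g{\left(l,p \right)} = -2 + p + p^{2}$ ($g{\left(l,p \right)} = \left(-7 + p\right) + \left(5 + p^{2}\right) = -2 + p + p^{2}$)
$P{\left(d \right)} = -268$
$\frac{1}{P{\left(g{\left(11,-8 \right)} \right)} + 378257} = \frac{1}{-268 + 378257} = \frac{1}{377989}$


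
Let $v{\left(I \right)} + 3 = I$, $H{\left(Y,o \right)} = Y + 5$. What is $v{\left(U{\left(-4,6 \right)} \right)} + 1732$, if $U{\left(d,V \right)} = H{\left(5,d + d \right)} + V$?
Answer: $1745$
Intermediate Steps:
$H{\left(Y,o \right)} = 5 + Y$
$U{\left(d,V \right)} = 10 + V$ ($U{\left(d,V \right)} = \left(5 + 5\right) + V = 10 + V$)
$v{\left(I \right)} = -3 + I$
$v{\left(U{\left(-4,6 \right)} \right)} + 1732 = \left(-3 + \left(10 + 6\right)\right) + 1732 = \left(-3 + 16\right) + 1732 = 13 + 1732 = 1745$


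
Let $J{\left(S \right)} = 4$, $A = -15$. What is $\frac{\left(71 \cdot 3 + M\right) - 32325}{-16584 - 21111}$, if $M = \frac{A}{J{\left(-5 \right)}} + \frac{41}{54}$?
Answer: $\frac{3468419}{4071060} \approx 0.85197$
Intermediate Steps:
$M = - \frac{323}{108}$ ($M = - \frac{15}{4} + \frac{41}{54} = - \frac{323}{108} \approx -2.9907$)
$\frac{\left(71 \cdot 3 + M\right) - 32325}{-16584 - 21111} = \frac{\left(71 \cdot 3 - \frac{323}{108}\right) - 32325}{-16584 - 21111} = \frac{\left(213 - \frac{323}{108}\right) - 32325}{-37695} = \left(\frac{22681}{108} - 32325\right) \left(- \frac{1}{37695}\right) = \left(- \frac{3468419}{108}\right) \left(- \frac{1}{37695}\right) = \frac{3468419}{4071060}$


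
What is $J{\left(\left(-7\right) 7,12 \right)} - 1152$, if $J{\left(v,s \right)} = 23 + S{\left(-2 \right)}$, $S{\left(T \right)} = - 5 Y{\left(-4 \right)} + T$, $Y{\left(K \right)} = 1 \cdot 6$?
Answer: $-1161$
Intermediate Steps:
$Y{\left(K \right)} = 6$
$S{\left(T \right)} = -30 + T$ ($S{\left(T \right)} = \left(-5\right) 6 + T = -30 + T$)
$J{\left(v,s \right)} = -9$ ($J{\left(v,s \right)} = 23 - 32 = -9$)
$J{\left(\left(-7\right) 7,12 \right)} - 1152 = -9 - 1152 = -1161$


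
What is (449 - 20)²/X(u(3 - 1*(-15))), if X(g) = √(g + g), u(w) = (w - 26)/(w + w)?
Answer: -552123*I/2 ≈ -2.7606e+5*I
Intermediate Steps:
u(w) = (-26 + w)/(2*w) (u(w) = (-26 + w)/((2*w)) = (-26 + w)*(1/(2*w)) = (-26 + w)/(2*w))
X(g) = √2*√g (X(g) = √(2*g) = √2*√g)
(449 - 20)²/X(u(3 - 1*(-15))) = (449 - 20)²/((√2*√((-26 + (3 - 1*(-15)))/(2*(3 - 1*(-15)))))) = 429²/((√2*√((-26 + (3 + 15))/(2*(3 + 15))))) = 184041/((√2*√((½)*(-26 + 18)/18))) = 184041/((√2*√((½)*(1/18)*(-8)))) = 184041/((√2*√(-2/9))) = 184041/((√2*(I*√2/3))) = 184041/((2*I/3)) = 184041*(-3*I/2) = -552123*I/2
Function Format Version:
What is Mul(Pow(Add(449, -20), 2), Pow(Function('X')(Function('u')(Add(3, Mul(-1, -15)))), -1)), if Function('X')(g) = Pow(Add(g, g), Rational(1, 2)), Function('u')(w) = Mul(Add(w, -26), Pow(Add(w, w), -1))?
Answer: Mul(Rational(-552123, 2), I) ≈ Mul(-2.7606e+5, I)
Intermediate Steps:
Function('u')(w) = Mul(Rational(1, 2), Pow(w, -1), Add(-26, w)) (Function('u')(w) = Mul(Add(-26, w), Pow(Mul(2, w), -1)) = Mul(Add(-26, w), Mul(Rational(1, 2), Pow(w, -1))) = Mul(Rational(1, 2), Pow(w, -1), Add(-26, w)))
Function('X')(g) = Mul(Pow(2, Rational(1, 2)), Pow(g, Rational(1, 2))) (Function('X')(g) = Pow(Mul(2, g), Rational(1, 2)) = Mul(Pow(2, Rational(1, 2)), Pow(g, Rational(1, 2))))
Mul(Pow(Add(449, -20), 2), Pow(Function('X')(Function('u')(Add(3, Mul(-1, -15)))), -1)) = Mul(Pow(Add(449, -20), 2), Pow(Mul(Pow(2, Rational(1, 2)), Pow(Mul(Rational(1, 2), Pow(Add(3, Mul(-1, -15)), -1), Add(-26, Add(3, Mul(-1, -15)))), Rational(1, 2))), -1)) = Mul(Pow(429, 2), Pow(Mul(Pow(2, Rational(1, 2)), Pow(Mul(Rational(1, 2), Pow(Add(3, 15), -1), Add(-26, Add(3, 15))), Rational(1, 2))), -1)) = Mul(184041, Pow(Mul(Pow(2, Rational(1, 2)), Pow(Mul(Rational(1, 2), Pow(18, -1), Add(-26, 18)), Rational(1, 2))), -1)) = Mul(184041, Pow(Mul(Pow(2, Rational(1, 2)), Pow(Mul(Rational(1, 2), Rational(1, 18), -8), Rational(1, 2))), -1)) = Mul(184041, Pow(Mul(Pow(2, Rational(1, 2)), Pow(Rational(-2, 9), Rational(1, 2))), -1)) = Mul(184041, Pow(Mul(Pow(2, Rational(1, 2)), Mul(Rational(1, 3), I, Pow(2, Rational(1, 2)))), -1)) = Mul(184041, Pow(Mul(Rational(2, 3), I), -1)) = Mul(184041, Mul(Rational(-3, 2), I)) = Mul(Rational(-552123, 2), I)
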